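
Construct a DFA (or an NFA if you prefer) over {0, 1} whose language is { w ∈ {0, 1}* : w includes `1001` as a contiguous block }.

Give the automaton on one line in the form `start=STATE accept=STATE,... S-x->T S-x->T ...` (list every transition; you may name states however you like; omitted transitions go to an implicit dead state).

start=q0 accept=q4 q0-0->q0 q0-1->q1 q1-0->q2 q1-1->q1 q2-0->q3 q2-1->q1 q3-0->q0 q3-1->q4 q4-0->q4 q4-1->q4

Track how much of `1001` has been matched so far: state q0 is no progress, q4 is the absorbing accept state reached once `1001` has occurred. Intermediate states record partial matches; on a mismatch, fall back to the longest reusable overlap.
With 5 states:
        0   1  
>  q0   q0  q1 
   q1   q2  q1 
   q2   q3  q1 
   q3   q0  q4 
 * q4   q4  q4 
(> = start, * = accepting)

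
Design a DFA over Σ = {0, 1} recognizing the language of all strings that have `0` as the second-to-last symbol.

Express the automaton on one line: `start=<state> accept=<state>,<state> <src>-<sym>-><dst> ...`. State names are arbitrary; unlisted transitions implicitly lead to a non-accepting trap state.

start=A accept=D,E A-0->B A-1->C B-0->D B-1->E C-0->F C-1->G D-0->D D-1->E E-0->F E-1->G F-0->D F-1->E G-0->F G-1->G

A DFA must remember the last 2 symbols (since which symbol is second-to-last isn't known until the input ends). Use one state per possible window of the last ≤2 symbols; accept from those whose window starts with `0`.
7 states suffice.
       0  1 
>  A   B  C 
   B   D  E 
   C   F  G 
 * D   D  E 
 * E   F  G 
   F   D  E 
   G   F  G 
(> = start, * = accepting)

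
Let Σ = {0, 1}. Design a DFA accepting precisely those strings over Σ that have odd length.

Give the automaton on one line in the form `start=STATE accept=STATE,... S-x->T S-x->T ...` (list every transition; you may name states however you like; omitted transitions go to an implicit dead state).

Count input length modulo 2: every symbol advances one step around the cycle S0 → S1 → S0. Accept at S1.
With 2 states:
        0   1  
>  S0   S1  S1 
 * S1   S0  S0 
(> = start, * = accepting)

start=S0 accept=S1 S0-0->S1 S0-1->S1 S1-0->S0 S1-1->S0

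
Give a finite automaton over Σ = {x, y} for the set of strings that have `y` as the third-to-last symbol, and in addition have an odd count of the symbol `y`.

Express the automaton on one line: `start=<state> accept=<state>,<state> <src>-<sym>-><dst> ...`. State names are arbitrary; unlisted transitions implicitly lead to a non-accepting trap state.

start=s0 accept=s4,s7,s10,s11 s0-x->s0 s0-y->s1 s1-x->s2 s1-y->s3 s2-x->s4 s2-y->s5 s3-x->s6 s3-y->s7 s4-x->s8 s4-y->s5 s5-x->s6 s5-y->s9 s6-x->s0 s6-y->s10 s7-x->s11 s7-y->s3 s8-x->s8 s8-y->s5 s9-x->s11 s9-y->s3 s10-x->s2 s10-y->s3 s11-x->s4 s11-y->s5

Run two small machines in parallel and take their product. The first has 15 states tracking the last 3 symbols read; the second has 2 states tracking the count of `y`s modulo 2. A product state is a pair (one from each), accepting exactly when both do. After merging equivalent states the machine shrinks.
12 states suffice.
          x    y  
>  s0     s0   s1 
   s1     s2   s3 
   s2     s4   s5 
   s3     s6   s7 
 * s4     s8   s5 
   s5     s6   s9 
   s6     s0  s10 
 * s7    s11   s3 
   s8     s8   s5 
   s9    s11   s3 
 * s10    s2   s3 
 * s11    s4   s5 
(> = start, * = accepting)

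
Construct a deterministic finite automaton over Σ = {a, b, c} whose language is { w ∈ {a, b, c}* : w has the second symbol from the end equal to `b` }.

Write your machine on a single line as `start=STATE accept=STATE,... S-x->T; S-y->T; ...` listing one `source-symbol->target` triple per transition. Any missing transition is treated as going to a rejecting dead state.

A DFA must remember the last 2 symbols (since which symbol is second-to-last isn't known until the input ends). Use one state per possible window of the last ≤2 symbols; accept from those whose window starts with `b`.
13 states suffice.
          a    b    c  
>  S0     S1   S2   S3 
   S1     S4   S5   S6 
   S2     S7   S8   S9 
   S3    S10  S11  S12 
   S4     S4   S5   S6 
   S5     S7   S8   S9 
   S6    S10  S11  S12 
 * S7     S4   S5   S6 
 * S8     S7   S8   S9 
 * S9    S10  S11  S12 
   S10    S4   S5   S6 
   S11    S7   S8   S9 
   S12   S10  S11  S12 
(> = start, * = accepting)

start=S0; accept=S7,S8,S9; S0-a->S1; S0-b->S2; S0-c->S3; S1-a->S4; S1-b->S5; S1-c->S6; S2-a->S7; S2-b->S8; S2-c->S9; S3-a->S10; S3-b->S11; S3-c->S12; S4-a->S4; S4-b->S5; S4-c->S6; S5-a->S7; S5-b->S8; S5-c->S9; S6-a->S10; S6-b->S11; S6-c->S12; S7-a->S4; S7-b->S5; S7-c->S6; S8-a->S7; S8-b->S8; S8-c->S9; S9-a->S10; S9-b->S11; S9-c->S12; S10-a->S4; S10-b->S5; S10-c->S6; S11-a->S7; S11-b->S8; S11-c->S9; S12-a->S10; S12-b->S11; S12-c->S12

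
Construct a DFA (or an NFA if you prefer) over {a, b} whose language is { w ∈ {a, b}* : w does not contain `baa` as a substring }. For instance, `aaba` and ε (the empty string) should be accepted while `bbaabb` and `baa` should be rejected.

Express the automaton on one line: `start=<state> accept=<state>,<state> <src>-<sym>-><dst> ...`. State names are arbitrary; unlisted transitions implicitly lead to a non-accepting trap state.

This is the complement of 'contains `baa`'. Use the same substring-matching states — S0 through S3 holding how much of `baa` has just been matched — but flip the accepting set: everything except the trap S3 accepts.
4 states suffice.
        a   b  
>* S0   S0  S1 
 * S1   S2  S1 
 * S2   S3  S1 
   S3   S3  S3 
(> = start, * = accepting)

start=S0 accept=S0,S1,S2 S0-a->S0 S0-b->S1 S1-a->S2 S1-b->S1 S2-a->S3 S2-b->S1 S3-a->S3 S3-b->S3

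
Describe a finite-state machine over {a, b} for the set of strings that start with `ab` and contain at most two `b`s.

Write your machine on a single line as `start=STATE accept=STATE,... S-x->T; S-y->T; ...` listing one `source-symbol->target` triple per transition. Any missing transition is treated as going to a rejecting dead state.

Run two small machines in parallel and take their product. One (4 states) tracks whether the input so far still matches the prefix `ab`; the other (4 states) tracks the count of `b`s, saturating at 3. Each combined state is a pair, one component from each; accept when both components accept. After merging equivalent states the machine shrinks.
5 states suffice.
        a   b  
>  q0   q1  q2 
   q1   q2  q3 
   q2   q2  q2 
 * q3   q3  q4 
 * q4   q4  q2 
(> = start, * = accepting)

start=q0; accept=q3,q4; q0-a->q1; q0-b->q2; q1-a->q2; q1-b->q3; q2-a->q2; q2-b->q2; q3-a->q3; q3-b->q4; q4-a->q4; q4-b->q2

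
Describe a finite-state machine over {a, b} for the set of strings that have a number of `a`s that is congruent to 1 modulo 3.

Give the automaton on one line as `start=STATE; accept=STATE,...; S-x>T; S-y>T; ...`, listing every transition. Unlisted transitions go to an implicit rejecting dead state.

start=S0; accept=S1; S0-a>S1; S0-b>S0; S1-a>S2; S1-b>S1; S2-a>S0; S2-b>S2

The only thing that matters is how many `a`s have appeared, reduced mod 3. Use one state per residue: S0 for 0, …, S2 for 2. Reading `a` moves to the next residue; anything else stays put. S1 is accepting.
A 3-state machine:
        a   b  
>  S0   S1  S0 
 * S1   S2  S1 
   S2   S0  S2 
(> = start, * = accepting)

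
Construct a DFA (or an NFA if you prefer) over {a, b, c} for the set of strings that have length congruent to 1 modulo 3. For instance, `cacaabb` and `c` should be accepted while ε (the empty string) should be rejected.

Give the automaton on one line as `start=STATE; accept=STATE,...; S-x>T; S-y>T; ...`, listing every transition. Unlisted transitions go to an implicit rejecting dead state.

Count input length modulo 3: every symbol advances one step around the cycle s0 → s1 → s2 → s0. Accept at s1.
With 3 states:
        a   b   c  
>  s0   s1  s1  s1 
 * s1   s2  s2  s2 
   s2   s0  s0  s0 
(> = start, * = accepting)

start=s0; accept=s1; s0-a>s1; s0-b>s1; s0-c>s1; s1-a>s2; s1-b>s2; s1-c>s2; s2-a>s0; s2-b>s0; s2-c>s0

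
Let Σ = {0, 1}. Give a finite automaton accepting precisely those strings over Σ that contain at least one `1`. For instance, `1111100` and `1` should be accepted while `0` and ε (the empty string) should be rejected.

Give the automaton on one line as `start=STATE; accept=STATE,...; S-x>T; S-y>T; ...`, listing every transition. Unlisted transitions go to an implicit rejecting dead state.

start=S0; accept=S1,S2; S0-0>S0; S0-1>S1; S1-0>S1; S1-1>S2; S2-0>S2; S2-1>S2

Only the number of `1`s matters, and only up to 2. Make a chain S0 → S1 → S2 advanced by each `1` (with S2 absorbing); every other symbol self-loops. The accepting set is {S1, S2}.
3 states suffice.
        0   1  
>  S0   S0  S1 
 * S1   S1  S2 
 * S2   S2  S2 
(> = start, * = accepting)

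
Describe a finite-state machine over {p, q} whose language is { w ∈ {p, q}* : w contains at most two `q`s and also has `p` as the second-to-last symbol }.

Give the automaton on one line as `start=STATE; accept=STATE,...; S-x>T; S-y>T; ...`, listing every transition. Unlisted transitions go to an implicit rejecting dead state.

start=A; accept=D,E,H,I,L; A-p>B; A-q>C; B-p>D; B-q>E; C-p>F; C-q>G; D-p>D; D-q>E; E-p>F; E-q>G; F-p>H; F-q>I; G-p>J; G-q>K; H-p>H; H-q>I; I-p>J; I-q>K; J-p>L; J-q>K; K-p>K; K-q>K; L-p>L; L-q>K

Build one automaton per condition and run them in lockstep. The first has 4 states tracking the count of `q`s, saturating at 3; the second has 7 states tracking the last 2 symbols read. A product state is a pair (one from each), accepting exactly when both do. Equivalent product states are then merged.
With 12 states:
       p  q 
>  A   B  C 
   B   D  E 
   C   F  G 
 * D   D  E 
 * E   F  G 
   F   H  I 
   G   J  K 
 * H   H  I 
 * I   J  K 
   J   L  K 
   K   K  K 
 * L   L  K 
(> = start, * = accepting)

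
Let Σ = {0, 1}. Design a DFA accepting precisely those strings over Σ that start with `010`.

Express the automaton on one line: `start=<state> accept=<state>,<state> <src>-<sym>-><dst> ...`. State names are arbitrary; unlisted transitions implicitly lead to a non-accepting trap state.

Check the first 3 symbols one by one: S0 through S2 record how many have matched `010` so far; any wrong symbol goes to the dead state S4. After all 3 match we enter the accepting sink S3.
5 states suffice.
        0   1  
>  S0   S1  S4 
   S1   S4  S2 
   S2   S3  S4 
 * S3   S3  S3 
   S4   S4  S4 
(> = start, * = accepting)

start=S0 accept=S3 S0-0->S1 S0-1->S4 S1-0->S4 S1-1->S2 S2-0->S3 S2-1->S4 S3-0->S3 S3-1->S3 S4-0->S4 S4-1->S4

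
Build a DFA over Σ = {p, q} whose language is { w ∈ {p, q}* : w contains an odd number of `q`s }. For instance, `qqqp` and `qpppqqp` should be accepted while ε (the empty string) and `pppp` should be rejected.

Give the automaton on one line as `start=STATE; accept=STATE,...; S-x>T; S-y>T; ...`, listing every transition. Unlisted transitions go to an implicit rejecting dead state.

start=S0; accept=S1; S0-p>S0; S0-q>S1; S1-p>S1; S1-q>S0

The only thing that matters is how many `q`s have appeared, reduced mod 2. Use one state per residue: S0 for 0, …, S1 for 1. Reading `q` moves to the next residue; anything else stays put. S1 is accepting.
2 states suffice.
        p   q  
>  S0   S0  S1 
 * S1   S1  S0 
(> = start, * = accepting)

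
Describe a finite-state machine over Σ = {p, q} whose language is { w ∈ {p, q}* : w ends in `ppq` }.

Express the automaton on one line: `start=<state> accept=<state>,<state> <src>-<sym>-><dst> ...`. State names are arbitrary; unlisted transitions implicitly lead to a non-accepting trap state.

Let each state record the length of the longest suffix of the input read so far that is also a prefix of `ppq`. B means the last symbol is `p`; C means the last 2 symbols are `pp`; D means the last 3 symbols are `ppq`. Accept only at D, where the string currently ends in `ppq`.
4 states suffice.
       p  q 
>  A   B  A 
   B   C  A 
   C   C  D 
 * D   B  A 
(> = start, * = accepting)

start=A accept=D A-p->B A-q->A B-p->C B-q->A C-p->C C-q->D D-p->B D-q->A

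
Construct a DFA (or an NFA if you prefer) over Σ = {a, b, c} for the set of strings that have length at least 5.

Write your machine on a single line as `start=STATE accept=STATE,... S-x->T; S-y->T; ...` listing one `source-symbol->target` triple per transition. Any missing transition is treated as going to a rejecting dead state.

start=s0; accept=s5,s6; s0-a->s1; s0-b->s1; s0-c->s1; s1-a->s2; s1-b->s2; s1-c->s2; s2-a->s3; s2-b->s3; s2-c->s3; s3-a->s4; s3-b->s4; s3-c->s4; s4-a->s5; s4-b->s5; s4-c->s5; s5-a->s6; s5-b->s6; s5-c->s6; s6-a->s6; s6-b->s6; s6-c->s6

Count input length up to 6: every symbol moves from s0 toward s6, which means 'more than 5' and absorbs. Accept from {s5, s6}.
A 7-state machine:
        a   b   c  
>  s0   s1  s1  s1 
   s1   s2  s2  s2 
   s2   s3  s3  s3 
   s3   s4  s4  s4 
   s4   s5  s5  s5 
 * s5   s6  s6  s6 
 * s6   s6  s6  s6 
(> = start, * = accepting)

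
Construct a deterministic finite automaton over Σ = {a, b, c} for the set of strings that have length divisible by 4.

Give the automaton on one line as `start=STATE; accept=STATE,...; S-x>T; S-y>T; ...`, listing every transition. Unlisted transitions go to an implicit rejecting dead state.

start=q0; accept=q0; q0-a>q1; q0-b>q1; q0-c>q1; q1-a>q2; q1-b>q2; q1-c>q2; q2-a>q3; q2-b>q3; q2-c>q3; q3-a>q0; q3-b>q0; q3-c>q0

Only the length mod 4 matters, so use a 4-cycle: from any state, every input symbol moves to the next state, wrapping q3 back to q0. Mark q0 accepting.
A 4-state machine:
        a   b   c  
>* q0   q1  q1  q1 
   q1   q2  q2  q2 
   q2   q3  q3  q3 
   q3   q0  q0  q0 
(> = start, * = accepting)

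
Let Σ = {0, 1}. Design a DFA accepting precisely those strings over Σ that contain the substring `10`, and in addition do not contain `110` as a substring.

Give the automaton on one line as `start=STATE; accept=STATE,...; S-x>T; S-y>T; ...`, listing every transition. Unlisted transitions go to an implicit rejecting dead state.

Build one automaton per condition and run them in lockstep. One (3 states) tracks whether and how much of `10` has been seen; the other (4 states) tracks partial matches of the forbidden pattern `110`. Each combined state is a pair, one component from each; accept when both components accept. Equivalent product states are then merged.
A 6-state machine:
        0   1  
>  q0   q0  q1 
   q1   q2  q3 
 * q2   q2  q4 
   q3   q3  q3 
 * q4   q2  q5 
 * q5   q3  q5 
(> = start, * = accepting)

start=q0; accept=q2,q4,q5; q0-0>q0; q0-1>q1; q1-0>q2; q1-1>q3; q2-0>q2; q2-1>q4; q3-0>q3; q3-1>q3; q4-0>q2; q4-1>q5; q5-0>q3; q5-1>q5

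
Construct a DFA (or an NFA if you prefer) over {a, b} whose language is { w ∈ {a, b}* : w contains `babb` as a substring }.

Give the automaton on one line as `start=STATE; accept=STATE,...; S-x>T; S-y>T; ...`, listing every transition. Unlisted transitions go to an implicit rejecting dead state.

States s0..s3 record the length of the longest prefix of `babb` that matches the current input suffix. Reaching s4 means `babb` has been seen, and we stay there forever. Accept from s4.
5 states suffice.
        a   b  
>  s0   s0  s1 
   s1   s2  s1 
   s2   s0  s3 
   s3   s2  s4 
 * s4   s4  s4 
(> = start, * = accepting)

start=s0; accept=s4; s0-a>s0; s0-b>s1; s1-a>s2; s1-b>s1; s2-a>s0; s2-b>s3; s3-a>s2; s3-b>s4; s4-a>s4; s4-b>s4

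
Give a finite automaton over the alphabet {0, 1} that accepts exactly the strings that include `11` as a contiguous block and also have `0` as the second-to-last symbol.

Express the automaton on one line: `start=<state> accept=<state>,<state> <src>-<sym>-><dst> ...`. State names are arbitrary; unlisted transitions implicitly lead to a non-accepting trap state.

start=S0 accept=S4,S5 S0-0->S0 S0-1->S1 S1-0->S0 S1-1->S2 S2-0->S3 S2-1->S2 S3-0->S4 S3-1->S5 S4-0->S4 S4-1->S5 S5-0->S3 S5-1->S2

Handle the two conditions separately and then intersect. One (3 states) tracks whether and how much of `11` has been seen; the other (7 states) tracks the last 2 symbols read. Each combined state is a pair, one component from each; accept when both components accept. Equivalent product states are then merged.
A 6-state machine:
        0   1  
>  S0   S0  S1 
   S1   S0  S2 
   S2   S3  S2 
   S3   S4  S5 
 * S4   S4  S5 
 * S5   S3  S2 
(> = start, * = accepting)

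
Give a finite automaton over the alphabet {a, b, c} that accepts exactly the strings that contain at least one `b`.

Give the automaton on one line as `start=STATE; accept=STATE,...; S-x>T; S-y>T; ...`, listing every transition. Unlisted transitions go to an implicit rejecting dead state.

start=q0; accept=q1,q2; q0-a>q0; q0-b>q1; q0-c>q0; q1-a>q1; q1-b>q2; q1-c>q1; q2-a>q2; q2-b>q2; q2-c>q2

Only the number of `b`s matters, and only up to 2. Make a chain q0 → q1 → q2 advanced by each `b` (with q2 absorbing); every other symbol self-loops. The accepting set is {q1, q2}.
With 3 states:
        a   b   c  
>  q0   q0  q1  q0 
 * q1   q1  q2  q1 
 * q2   q2  q2  q2 
(> = start, * = accepting)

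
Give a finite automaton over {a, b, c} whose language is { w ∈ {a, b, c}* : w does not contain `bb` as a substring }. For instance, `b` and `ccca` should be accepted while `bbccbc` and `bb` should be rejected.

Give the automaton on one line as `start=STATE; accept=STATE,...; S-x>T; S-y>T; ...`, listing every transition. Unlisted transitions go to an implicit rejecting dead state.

start=q0; accept=q0,q1; q0-a>q0; q0-b>q1; q0-c>q0; q1-a>q0; q1-b>q2; q1-c>q0; q2-a>q2; q2-b>q2; q2-c>q2

Track partial matches of the forbidden pattern `bb`. State q2 is a dead state reached once `bb` has occurred; every other state accepts. q0 means no part of `bb` is currently matched.
        a   b   c  
>* q0   q0  q1  q0 
 * q1   q0  q2  q0 
   q2   q2  q2  q2 
(> = start, * = accepting)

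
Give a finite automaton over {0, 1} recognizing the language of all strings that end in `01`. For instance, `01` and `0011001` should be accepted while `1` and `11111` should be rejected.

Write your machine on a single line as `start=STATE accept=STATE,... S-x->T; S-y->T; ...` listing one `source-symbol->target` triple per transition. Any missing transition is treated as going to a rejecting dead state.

Remember how much of `01` the current input suffix matches. State S0 means no match yet; S1 means the last symbol is `0`; S2 means the last 2 symbols are `01`. Only S2 accepts. On a mismatch, fall back to the longest proper suffix that is still a prefix of `01`.
With 3 states:
        0   1  
>  S0   S1  S0 
   S1   S1  S2 
 * S2   S1  S0 
(> = start, * = accepting)

start=S0; accept=S2; S0-0->S1; S0-1->S0; S1-0->S1; S1-1->S2; S2-0->S1; S2-1->S0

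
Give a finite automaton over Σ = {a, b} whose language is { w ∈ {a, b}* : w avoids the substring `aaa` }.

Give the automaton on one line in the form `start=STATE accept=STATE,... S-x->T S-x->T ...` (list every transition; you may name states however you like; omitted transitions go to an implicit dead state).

This is the complement of 'contains `aaa`'. Use the same substring-matching states — S0 through S3 holding how much of `aaa` has just been matched — but flip the accepting set: everything except the trap S3 accepts.
4 states suffice.
        a   b  
>* S0   S1  S0 
 * S1   S2  S0 
 * S2   S3  S0 
   S3   S3  S3 
(> = start, * = accepting)

start=S0 accept=S0,S1,S2 S0-a->S1 S0-b->S0 S1-a->S2 S1-b->S0 S2-a->S3 S2-b->S0 S3-a->S3 S3-b->S3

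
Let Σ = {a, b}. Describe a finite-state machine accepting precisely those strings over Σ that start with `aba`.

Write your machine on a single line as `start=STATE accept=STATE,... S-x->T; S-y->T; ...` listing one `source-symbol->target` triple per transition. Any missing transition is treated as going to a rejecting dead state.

start=S0; accept=S3; S0-a->S1; S0-b->S4; S1-a->S4; S1-b->S2; S2-a->S3; S2-b->S4; S3-a->S3; S3-b->S3; S4-a->S4; S4-b->S4

Walk along `aba` while the input agrees: from S0 take `a` to S1, and so on. Any deviation drops to the rejecting sink S4. Once S3 is reached the prefix is confirmed and every continuation is accepted.
With 5 states:
        a   b  
>  S0   S1  S4 
   S1   S4  S2 
   S2   S3  S4 
 * S3   S3  S3 
   S4   S4  S4 
(> = start, * = accepting)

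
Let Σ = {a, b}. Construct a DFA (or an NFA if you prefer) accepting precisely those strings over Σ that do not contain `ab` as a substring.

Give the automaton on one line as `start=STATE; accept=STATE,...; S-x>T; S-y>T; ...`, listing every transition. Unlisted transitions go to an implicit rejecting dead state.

start=S0; accept=S0,S1; S0-a>S1; S0-b>S0; S1-a>S1; S1-b>S2; S2-a>S2; S2-b>S2

Track partial matches of the forbidden pattern `ab`. State S2 is a dead state reached once `ab` has occurred; every other state accepts. S0 means no part of `ab` is currently matched.
        a   b  
>* S0   S1  S0 
 * S1   S1  S2 
   S2   S2  S2 
(> = start, * = accepting)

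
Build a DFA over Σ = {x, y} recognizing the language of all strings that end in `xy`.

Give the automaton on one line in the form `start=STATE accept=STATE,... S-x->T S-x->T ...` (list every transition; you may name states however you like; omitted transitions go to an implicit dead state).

start=q0 accept=q2 q0-x->q1 q0-y->q0 q1-x->q1 q1-y->q2 q2-x->q1 q2-y->q0

Remember how much of `xy` the current input suffix matches. State q0 means no match yet; q1 means the last symbol is `x`; q2 means the last 2 symbols are `xy`. Only q2 accepts. On a mismatch, fall back to the longest proper suffix that is still a prefix of `xy`.
A 3-state machine:
        x   y  
>  q0   q1  q0 
   q1   q1  q2 
 * q2   q1  q0 
(> = start, * = accepting)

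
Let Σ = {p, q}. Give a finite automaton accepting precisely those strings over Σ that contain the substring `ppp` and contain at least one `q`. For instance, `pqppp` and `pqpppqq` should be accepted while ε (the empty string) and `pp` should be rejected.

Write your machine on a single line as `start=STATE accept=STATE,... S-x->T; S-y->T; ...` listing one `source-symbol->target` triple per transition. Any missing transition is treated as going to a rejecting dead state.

Run two small machines in parallel and take their product. One (4 states) tracks whether and how much of `ppp` has been seen; the other (3 states) tracks the count of `q`s, saturating at 2. Each combined state is a pair, one component from each; accept when both components accept.
          p    q  
>  S0     S1   S2 
   S1     S3   S2 
   S2     S4   S5 
   S3     S6   S2 
   S4     S7   S5 
   S5     S8   S5 
   S6     S6   S9 
   S7     S9   S5 
   S8    S10   S5 
 * S9     S9  S11 
   S10   S11   S5 
 * S11   S11  S11 
(> = start, * = accepting)

start=S0; accept=S9,S11; S0-p->S1; S0-q->S2; S1-p->S3; S1-q->S2; S2-p->S4; S2-q->S5; S3-p->S6; S3-q->S2; S4-p->S7; S4-q->S5; S5-p->S8; S5-q->S5; S6-p->S6; S6-q->S9; S7-p->S9; S7-q->S5; S8-p->S10; S8-q->S5; S9-p->S9; S9-q->S11; S10-p->S11; S10-q->S5; S11-p->S11; S11-q->S11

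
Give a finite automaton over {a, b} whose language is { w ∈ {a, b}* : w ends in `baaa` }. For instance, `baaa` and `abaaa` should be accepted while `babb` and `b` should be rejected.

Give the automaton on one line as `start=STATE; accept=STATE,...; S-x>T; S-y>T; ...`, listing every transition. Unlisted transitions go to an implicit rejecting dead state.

start=q0; accept=q4; q0-a>q0; q0-b>q1; q1-a>q2; q1-b>q1; q2-a>q3; q2-b>q1; q3-a>q4; q3-b>q1; q4-a>q0; q4-b>q1

Remember how much of `baaa` the current input suffix matches. State q0 means no match yet; q1 means the last symbol is `b`; q2 means the last 2 symbols are `ba`; q3 means the last 3 symbols are `baa`; q4 means the last 4 symbols are `baaa`. Only q4 accepts. On a mismatch, fall back to the longest proper suffix that is still a prefix of `baaa`.
With 5 states:
        a   b  
>  q0   q0  q1 
   q1   q2  q1 
   q2   q3  q1 
   q3   q4  q1 
 * q4   q0  q1 
(> = start, * = accepting)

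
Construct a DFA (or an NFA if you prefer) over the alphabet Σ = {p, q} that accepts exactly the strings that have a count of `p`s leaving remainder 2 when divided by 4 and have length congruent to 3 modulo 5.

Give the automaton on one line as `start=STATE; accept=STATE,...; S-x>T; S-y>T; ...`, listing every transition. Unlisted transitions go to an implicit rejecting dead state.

Run two small machines in parallel and take their product. The first has 4 states tracking the count of `p`s modulo 4; the second has 5 states tracking the input length modulo 5. A product state is a pair (one from each), accepting exactly when both do.
With 20 states:
          p    q  
>  S0     S1   S2 
   S1     S3   S4 
   S2     S4   S5 
   S3     S6   S7 
   S4     S7   S8 
   S5     S8   S9 
   S6    S10  S11 
 * S7    S11  S12 
   S8    S12  S13 
   S9    S13  S10 
   S10   S14   S0 
   S11    S0  S15 
   S12   S15  S16 
   S13   S16  S14 
   S14   S17   S1 
   S15    S2  S18 
   S16   S18  S17 
   S17   S19   S3 
   S18    S5  S19 
   S19    S9   S6 
(> = start, * = accepting)

start=S0; accept=S7; S0-p>S1; S0-q>S2; S1-p>S3; S1-q>S4; S2-p>S4; S2-q>S5; S3-p>S6; S3-q>S7; S4-p>S7; S4-q>S8; S5-p>S8; S5-q>S9; S6-p>S10; S6-q>S11; S7-p>S11; S7-q>S12; S8-p>S12; S8-q>S13; S9-p>S13; S9-q>S10; S10-p>S14; S10-q>S0; S11-p>S0; S11-q>S15; S12-p>S15; S12-q>S16; S13-p>S16; S13-q>S14; S14-p>S17; S14-q>S1; S15-p>S2; S15-q>S18; S16-p>S18; S16-q>S17; S17-p>S19; S17-q>S3; S18-p>S5; S18-q>S19; S19-p>S9; S19-q>S6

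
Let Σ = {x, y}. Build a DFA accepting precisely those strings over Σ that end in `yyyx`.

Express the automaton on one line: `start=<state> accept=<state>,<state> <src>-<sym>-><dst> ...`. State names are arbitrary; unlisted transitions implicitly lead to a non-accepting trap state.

start=q0 accept=q4 q0-x->q0 q0-y->q1 q1-x->q0 q1-y->q2 q2-x->q0 q2-y->q3 q3-x->q4 q3-y->q3 q4-x->q0 q4-y->q1

Remember how much of `yyyx` the current input suffix matches. State q0 means no match yet; q1 means the last symbol is `y`; q2 means the last 2 symbols are `yy`; q3 means the last 3 symbols are `yyy`; q4 means the last 4 symbols are `yyyx`. Only q4 accepts. On a mismatch, fall back to the longest proper suffix that is still a prefix of `yyyx`.
        x   y  
>  q0   q0  q1 
   q1   q0  q2 
   q2   q0  q3 
   q3   q4  q3 
 * q4   q0  q1 
(> = start, * = accepting)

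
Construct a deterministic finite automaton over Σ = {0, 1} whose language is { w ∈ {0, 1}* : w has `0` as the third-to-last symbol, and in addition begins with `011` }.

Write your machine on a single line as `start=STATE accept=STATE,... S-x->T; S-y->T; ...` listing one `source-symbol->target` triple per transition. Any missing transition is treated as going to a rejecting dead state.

start=S0; accept=S10,S20,S21,S22; S0-0->S1; S0-1->S2; S1-0->S3; S1-1->S4; S2-0->S5; S2-1->S6; S3-0->S7; S3-1->S8; S4-0->S9; S4-1->S10; S5-0->S11; S5-1->S12; S6-0->S13; S6-1->S14; S7-0->S7; S7-1->S8; S8-0->S9; S8-1->S15; S9-0->S11; S9-1->S12; S10-0->S16; S10-1->S17; S11-0->S7; S11-1->S8; S12-0->S9; S12-1->S15; S13-0->S11; S13-1->S12; S14-0->S13; S14-1->S14; S15-0->S13; S15-1->S14; S16-0->S18; S16-1->S19; S17-0->S16; S17-1->S17; S18-0->S20; S18-1->S21; S19-0->S22; S19-1->S10; S20-0->S20; S20-1->S21; S21-0->S22; S21-1->S10; S22-0->S18; S22-1->S19

Handle the two conditions separately and then intersect. One (15 states) tracks the last 3 symbols read; the other (5 states) tracks whether the input so far still matches the prefix `011`. Each combined state is a pair, one component from each; accept when both components accept.
          0    1  
>  S0     S1   S2 
   S1     S3   S4 
   S2     S5   S6 
   S3     S7   S8 
   S4     S9  S10 
   S5    S11  S12 
   S6    S13  S14 
   S7     S7   S8 
   S8     S9  S15 
   S9    S11  S12 
 * S10   S16  S17 
   S11    S7   S8 
   S12    S9  S15 
   S13   S11  S12 
   S14   S13  S14 
   S15   S13  S14 
   S16   S18  S19 
   S17   S16  S17 
   S18   S20  S21 
   S19   S22  S10 
 * S20   S20  S21 
 * S21   S22  S10 
 * S22   S18  S19 
(> = start, * = accepting)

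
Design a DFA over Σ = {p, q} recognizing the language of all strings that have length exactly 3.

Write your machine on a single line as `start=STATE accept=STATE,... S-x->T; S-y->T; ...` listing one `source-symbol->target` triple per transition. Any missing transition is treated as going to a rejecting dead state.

start=A; accept=D; A-p->B; A-q->B; B-p->C; B-q->C; C-p->D; C-q->D; D-p->E; D-q->E; E-p->E; E-q->E

We only need to distinguish lengths 0, 1, …, 3, and '>3'. Chain A → B → C → D → E on every symbol, with E looping. Accepting states: {D}.
A 5-state machine:
       p  q 
>  A   B  B 
   B   C  C 
   C   D  D 
 * D   E  E 
   E   E  E 
(> = start, * = accepting)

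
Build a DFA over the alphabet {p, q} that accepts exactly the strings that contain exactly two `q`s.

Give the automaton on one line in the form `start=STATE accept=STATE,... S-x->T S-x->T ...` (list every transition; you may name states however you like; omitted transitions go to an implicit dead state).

start=s0 accept=s2 s0-p->s0 s0-q->s1 s1-p->s1 s1-q->s2 s2-p->s2 s2-q->s3 s3-p->s3 s3-q->s3

Only the number of `q`s matters, and only up to 3. Make a chain s0 → s1 → s2 → s3 advanced by each `q` (with s3 absorbing); every other symbol self-loops. The accepting set is {s2}.
4 states suffice.
        p   q  
>  s0   s0  s1 
   s1   s1  s2 
 * s2   s2  s3 
   s3   s3  s3 
(> = start, * = accepting)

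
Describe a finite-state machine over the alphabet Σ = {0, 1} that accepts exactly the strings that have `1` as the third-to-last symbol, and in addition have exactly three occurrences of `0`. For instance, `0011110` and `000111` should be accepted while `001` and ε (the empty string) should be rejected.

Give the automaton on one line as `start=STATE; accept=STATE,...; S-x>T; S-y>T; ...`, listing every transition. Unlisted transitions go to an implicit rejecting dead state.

Handle the two conditions separately and then intersect. One (15 states) tracks the last 3 symbols read; the other (5 states) tracks the count of `0`s, saturating at 4. Each combined state is a pair, one component from each; accept when both components accept. After merging equivalent states the machine shrinks.
       0  1 
>  A   B  A 
   B   C  D 
   C   E  F 
   D   G  D 
   E   H  I 
   F   J  K 
   G   L  F 
   H   H  H 
   I   H  M 
   J   H  N 
   K   O  K 
 * L   H  I 
   M   H  P 
 * N   H  M 
 * O   H  N 
 * P   H  P 
(> = start, * = accepting)

start=A; accept=L,N,O,P; A-0>B; A-1>A; B-0>C; B-1>D; C-0>E; C-1>F; D-0>G; D-1>D; E-0>H; E-1>I; F-0>J; F-1>K; G-0>L; G-1>F; H-0>H; H-1>H; I-0>H; I-1>M; J-0>H; J-1>N; K-0>O; K-1>K; L-0>H; L-1>I; M-0>H; M-1>P; N-0>H; N-1>M; O-0>H; O-1>N; P-0>H; P-1>P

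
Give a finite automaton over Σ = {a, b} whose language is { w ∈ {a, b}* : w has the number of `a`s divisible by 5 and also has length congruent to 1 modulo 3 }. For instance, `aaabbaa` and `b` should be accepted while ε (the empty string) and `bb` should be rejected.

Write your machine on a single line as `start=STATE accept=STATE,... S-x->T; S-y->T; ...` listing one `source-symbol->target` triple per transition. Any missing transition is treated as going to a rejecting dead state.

start=S0; accept=S2; S0-a->S1; S0-b->S2; S1-a->S3; S1-b->S4; S2-a->S4; S2-b->S5; S3-a->S6; S3-b->S7; S4-a->S7; S4-b->S8; S5-a->S8; S5-b->S0; S6-a->S9; S6-b->S10; S7-a->S10; S7-b->S11; S8-a->S11; S8-b->S1; S9-a->S5; S9-b->S12; S10-a->S12; S10-b->S13; S11-a->S13; S11-b->S3; S12-a->S0; S12-b->S14; S13-a->S14; S13-b->S6; S14-a->S2; S14-b->S9

Build one automaton per condition and run them in lockstep. One (5 states) tracks the count of `a`s modulo 5; the other (3 states) tracks the input length modulo 3. Each combined state is a pair, one component from each; accept when both components accept.
A 15-state machine:
          a    b  
>  S0     S1   S2 
   S1     S3   S4 
 * S2     S4   S5 
   S3     S6   S7 
   S4     S7   S8 
   S5     S8   S0 
   S6     S9  S10 
   S7    S10  S11 
   S8    S11   S1 
   S9     S5  S12 
   S10   S12  S13 
   S11   S13   S3 
   S12    S0  S14 
   S13   S14   S6 
   S14    S2   S9 
(> = start, * = accepting)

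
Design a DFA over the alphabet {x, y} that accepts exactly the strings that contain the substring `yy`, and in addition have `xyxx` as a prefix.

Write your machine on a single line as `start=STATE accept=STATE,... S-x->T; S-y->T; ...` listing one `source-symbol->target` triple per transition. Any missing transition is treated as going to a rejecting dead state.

Handle the two conditions separately and then intersect. The first has 3 states tracking whether and how much of `yy` has been seen; the second has 6 states tracking whether the input so far still matches the prefix `xyxx`. A product state is a pair (one from each), accepting exactly when both do.
A 10-state machine:
        x   y  
>  S0   S1  S2 
   S1   S3  S4 
   S2   S3  S5 
   S3   S3  S2 
   S4   S6  S5 
   S5   S5  S5 
   S6   S7  S2 
   S7   S7  S8 
   S8   S7  S9 
 * S9   S9  S9 
(> = start, * = accepting)

start=S0; accept=S9; S0-x->S1; S0-y->S2; S1-x->S3; S1-y->S4; S2-x->S3; S2-y->S5; S3-x->S3; S3-y->S2; S4-x->S6; S4-y->S5; S5-x->S5; S5-y->S5; S6-x->S7; S6-y->S2; S7-x->S7; S7-y->S8; S8-x->S7; S8-y->S9; S9-x->S9; S9-y->S9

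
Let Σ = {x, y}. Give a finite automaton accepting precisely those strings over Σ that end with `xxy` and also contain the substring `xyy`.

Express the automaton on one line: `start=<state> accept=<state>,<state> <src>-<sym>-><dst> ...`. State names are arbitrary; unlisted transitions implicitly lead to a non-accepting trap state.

Build one automaton per condition and run them in lockstep. One (4 states) tracks how much of the suffix `xxy` has currently been matched; the other (4 states) tracks whether and how much of `xyy` has been seen. Each combined state is a pair, one component from each; accept when both components accept. Minimizing collapses redundant product states.
With 7 states:
        x   y  
>  S0   S1  S0 
   S1   S1  S2 
   S2   S1  S3 
   S3   S4  S3 
   S4   S5  S3 
   S5   S5  S6 
 * S6   S4  S3 
(> = start, * = accepting)

start=S0 accept=S6 S0-x->S1 S0-y->S0 S1-x->S1 S1-y->S2 S2-x->S1 S2-y->S3 S3-x->S4 S3-y->S3 S4-x->S5 S4-y->S3 S5-x->S5 S5-y->S6 S6-x->S4 S6-y->S3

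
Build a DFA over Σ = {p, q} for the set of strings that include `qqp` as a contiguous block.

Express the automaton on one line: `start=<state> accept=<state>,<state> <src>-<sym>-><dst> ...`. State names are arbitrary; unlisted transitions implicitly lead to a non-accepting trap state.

start=s0 accept=s3 s0-p->s0 s0-q->s1 s1-p->s0 s1-q->s2 s2-p->s3 s2-q->s2 s3-p->s3 s3-q->s3

Track how much of `qqp` has been matched so far: state s0 is no progress, s3 is the absorbing accept state reached once `qqp` has occurred. Intermediate states record partial matches; on a mismatch, fall back to the longest reusable overlap.
With 4 states:
        p   q  
>  s0   s0  s1 
   s1   s0  s2 
   s2   s3  s2 
 * s3   s3  s3 
(> = start, * = accepting)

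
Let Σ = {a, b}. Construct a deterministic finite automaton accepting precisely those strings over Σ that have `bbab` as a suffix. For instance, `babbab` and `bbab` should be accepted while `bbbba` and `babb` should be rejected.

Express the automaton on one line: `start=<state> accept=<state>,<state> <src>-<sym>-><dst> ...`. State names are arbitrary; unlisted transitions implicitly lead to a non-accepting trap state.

start=s0 accept=s4 s0-a->s0 s0-b->s1 s1-a->s0 s1-b->s2 s2-a->s3 s2-b->s2 s3-a->s0 s3-b->s4 s4-a->s0 s4-b->s2

Remember how much of `bbab` the current input suffix matches. State s0 means no match yet; s1 means the last symbol is `b`; s2 means the last 2 symbols are `bb`; s3 means the last 3 symbols are `bba`; s4 means the last 4 symbols are `bbab`. Only s4 accepts. On a mismatch, fall back to the longest proper suffix that is still a prefix of `bbab`.
5 states suffice.
        a   b  
>  s0   s0  s1 
   s1   s0  s2 
   s2   s3  s2 
   s3   s0  s4 
 * s4   s0  s2 
(> = start, * = accepting)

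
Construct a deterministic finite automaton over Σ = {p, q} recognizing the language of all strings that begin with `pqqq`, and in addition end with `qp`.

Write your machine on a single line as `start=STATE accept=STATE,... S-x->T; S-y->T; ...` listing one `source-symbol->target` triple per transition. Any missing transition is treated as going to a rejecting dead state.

Handle the two conditions separately and then intersect. The first has 6 states tracking whether the input so far still matches the prefix `pqqq`; the second has 3 states tracking how much of the suffix `qp` has currently been matched. A product state is a pair (one from each), accepting exactly when both do. Equivalent product states are then merged.
An 8-state machine:
       p  q 
>  A   B  C 
   B   C  D 
   C   C  C 
   D   C  E 
   E   C  F 
   F   G  F 
 * G   H  F 
   H   H  F 
(> = start, * = accepting)

start=A; accept=G; A-p->B; A-q->C; B-p->C; B-q->D; C-p->C; C-q->C; D-p->C; D-q->E; E-p->C; E-q->F; F-p->G; F-q->F; G-p->H; G-q->F; H-p->H; H-q->F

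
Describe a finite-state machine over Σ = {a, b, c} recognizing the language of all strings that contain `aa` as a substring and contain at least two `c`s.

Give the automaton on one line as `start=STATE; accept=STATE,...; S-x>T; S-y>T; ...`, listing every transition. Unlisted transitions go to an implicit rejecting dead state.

Build one automaton per condition and run them in lockstep. The first has 3 states tracking whether and how much of `aa` has been seen; the second has 4 states tracking the count of `c`s, saturating at 3. A product state is a pair (one from each), accepting exactly when both do.
A 12-state machine:
          a    b    c  
>  s0     s1   s0   s2 
   s1     s3   s0   s2 
   s2     s4   s2   s5 
   s3     s3   s3   s6 
   s4     s6   s2   s5 
   s5     s7   s5   s8 
   s6     s6   s6   s9 
   s7     s9   s5   s8 
   s8    s10   s8   s8 
 * s9     s9   s9  s11 
   s10   s11   s8   s8 
 * s11   s11  s11  s11 
(> = start, * = accepting)

start=s0; accept=s9,s11; s0-a>s1; s0-b>s0; s0-c>s2; s1-a>s3; s1-b>s0; s1-c>s2; s2-a>s4; s2-b>s2; s2-c>s5; s3-a>s3; s3-b>s3; s3-c>s6; s4-a>s6; s4-b>s2; s4-c>s5; s5-a>s7; s5-b>s5; s5-c>s8; s6-a>s6; s6-b>s6; s6-c>s9; s7-a>s9; s7-b>s5; s7-c>s8; s8-a>s10; s8-b>s8; s8-c>s8; s9-a>s9; s9-b>s9; s9-c>s11; s10-a>s11; s10-b>s8; s10-c>s8; s11-a>s11; s11-b>s11; s11-c>s11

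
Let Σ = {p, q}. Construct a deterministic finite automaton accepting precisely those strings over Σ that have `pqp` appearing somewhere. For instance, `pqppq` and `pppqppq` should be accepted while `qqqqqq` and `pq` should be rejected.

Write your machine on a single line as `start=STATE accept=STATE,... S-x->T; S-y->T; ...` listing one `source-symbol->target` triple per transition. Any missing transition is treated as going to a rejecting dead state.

start=S0; accept=S3; S0-p->S1; S0-q->S0; S1-p->S1; S1-q->S2; S2-p->S3; S2-q->S0; S3-p->S3; S3-q->S3

Track how much of `pqp` has been matched so far: state S0 is no progress, S3 is the absorbing accept state reached once `pqp` has occurred. Intermediate states record partial matches; on a mismatch, fall back to the longest reusable overlap.
A 4-state machine:
        p   q  
>  S0   S1  S0 
   S1   S1  S2 
   S2   S3  S0 
 * S3   S3  S3 
(> = start, * = accepting)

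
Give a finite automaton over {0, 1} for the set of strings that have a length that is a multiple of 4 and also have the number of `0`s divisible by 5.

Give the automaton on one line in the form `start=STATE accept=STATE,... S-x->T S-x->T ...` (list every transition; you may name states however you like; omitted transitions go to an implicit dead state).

Build one automaton per condition and run them in lockstep. The first has 4 states tracking the input length modulo 4; the second has 5 states tracking the count of `0`s modulo 5. A product state is a pair (one from each), accepting exactly when both do.
          0    1  
>* S0     S1   S2 
   S1     S3   S4 
   S2     S4   S5 
   S3     S6   S7 
   S4     S7   S8 
   S5     S8   S9 
   S6    S10  S11 
   S7    S11  S12 
   S8    S12  S13 
   S9    S13   S0 
   S10    S2  S14 
   S11   S14  S15 
   S12   S15  S16 
   S13   S16   S1 
   S14    S5  S17 
   S15   S17  S18 
   S16   S18   S3 
   S17    S9  S19 
   S18   S19   S6 
   S19    S0  S10 
(> = start, * = accepting)

start=S0 accept=S0 S0-0->S1 S0-1->S2 S1-0->S3 S1-1->S4 S2-0->S4 S2-1->S5 S3-0->S6 S3-1->S7 S4-0->S7 S4-1->S8 S5-0->S8 S5-1->S9 S6-0->S10 S6-1->S11 S7-0->S11 S7-1->S12 S8-0->S12 S8-1->S13 S9-0->S13 S9-1->S0 S10-0->S2 S10-1->S14 S11-0->S14 S11-1->S15 S12-0->S15 S12-1->S16 S13-0->S16 S13-1->S1 S14-0->S5 S14-1->S17 S15-0->S17 S15-1->S18 S16-0->S18 S16-1->S3 S17-0->S9 S17-1->S19 S18-0->S19 S18-1->S6 S19-0->S0 S19-1->S10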